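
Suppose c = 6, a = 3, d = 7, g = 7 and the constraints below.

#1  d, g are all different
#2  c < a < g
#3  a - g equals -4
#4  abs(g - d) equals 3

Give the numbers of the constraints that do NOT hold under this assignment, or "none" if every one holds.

No — constraints 1, 2, and 4 are not satisfied.

#1 d = g = 7, not all different — fails.
#2 values 6, 3, 7; c = 6 is not < a = 3 — fails.
#3 a - g = 3 - 7 = -4 — holds.
#4 abs(7 - 7) = 0, not 3 — fails.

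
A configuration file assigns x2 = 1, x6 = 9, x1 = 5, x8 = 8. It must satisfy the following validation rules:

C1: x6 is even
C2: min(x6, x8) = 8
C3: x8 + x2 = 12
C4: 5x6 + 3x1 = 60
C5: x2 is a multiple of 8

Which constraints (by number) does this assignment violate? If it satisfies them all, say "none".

C1: x6 = 9 is odd — does not hold.
C2: min(9, 8) = 8 — holds.
C3: x8 + x2 = 8 + 1 = 9, not 12 — does not hold.
C4: 5x6 + 3x1 = 5(9) + 3(5) = 60 — holds.
C5: 1 = 8×0 + 1, so 8 does not divide 1 — does not hold.

Violated: 1, 3, 5.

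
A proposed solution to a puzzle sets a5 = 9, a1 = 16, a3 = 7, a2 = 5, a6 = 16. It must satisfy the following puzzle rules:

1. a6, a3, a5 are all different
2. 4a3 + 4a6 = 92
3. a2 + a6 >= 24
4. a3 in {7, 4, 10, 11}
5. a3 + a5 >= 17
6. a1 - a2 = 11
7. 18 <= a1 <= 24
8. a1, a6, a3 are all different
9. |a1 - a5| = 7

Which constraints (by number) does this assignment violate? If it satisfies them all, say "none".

No — constraints 3, 5, 7, and 8 are not satisfied.

1. values 16, 7, 9 are pairwise distinct — OK.
2. 4a3 + 4a6 = 4(7) + 4(16) = 92 — OK.
3. a2 + a6 = 5 + 16 = 21; 21 < 24, bound 24 not met — violated.
4. a3 = 7 is in {7, 4, 10, 11} — OK.
5. a3 + a5 = 7 + 9 = 16; 16 < 17, bound 17 not met — violated.
6. a1 - a2 = 16 - 5 = 11 — OK.
7. a1 = 16 is outside [18, 24] — violated.
8. a1 = a6 = 16, not all different — violated.
9. |16 - 9| = 7 — OK.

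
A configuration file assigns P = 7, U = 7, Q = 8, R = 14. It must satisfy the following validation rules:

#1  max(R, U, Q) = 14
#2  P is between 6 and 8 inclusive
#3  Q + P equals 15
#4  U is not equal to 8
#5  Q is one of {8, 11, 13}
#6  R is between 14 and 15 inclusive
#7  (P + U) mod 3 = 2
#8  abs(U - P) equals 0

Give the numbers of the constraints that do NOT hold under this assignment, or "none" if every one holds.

The assignment satisfies every constraint.

#1 max(14, 7, 8) = 14  ✔
#2 P = 7 lies in [6, 8]  ✔
#3 Q + P = 8 + 7 = 15  ✔
#4 U = 7, and 7 ≠ 8  ✔
#5 Q = 8 is in {8, 11, 13}  ✔
#6 R = 14 lies in [14, 15]  ✔
#7 P + U = 14; 14 mod 3 = 2  ✔
#8 abs(7 - 7) = 0  ✔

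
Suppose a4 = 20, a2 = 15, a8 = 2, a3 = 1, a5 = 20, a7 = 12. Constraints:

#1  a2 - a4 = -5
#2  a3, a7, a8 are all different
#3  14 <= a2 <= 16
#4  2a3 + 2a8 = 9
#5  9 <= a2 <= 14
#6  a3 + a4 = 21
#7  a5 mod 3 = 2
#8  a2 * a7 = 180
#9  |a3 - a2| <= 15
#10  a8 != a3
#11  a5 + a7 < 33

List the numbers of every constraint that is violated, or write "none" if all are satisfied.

#1 a2 - a4 = 15 - 20 = -5 — holds.
#2 values 1, 12, 2 are pairwise distinct — holds.
#3 a2 = 15 lies in [14, 16] — holds.
#4 2a3 + 2a8 = 2(1) + 2(2) = 6, not 9 — does not hold.
#5 a2 = 15 is outside [9, 14] — does not hold.
#6 a3 + a4 = 1 + 20 = 21 — holds.
#7 20 mod 3 = 2 — holds.
#8 a2 * a7 = 15 * 12 = 180 — holds.
#9 |1 - 15| = 14; 14 ≤ 15 — holds.
#10 a8 = 2, a3 = 1; distinct — holds.
#11 a5 + a7 = 20 + 12 = 32; 32 < 33 — holds.

Constraints 4 and 5 are violated.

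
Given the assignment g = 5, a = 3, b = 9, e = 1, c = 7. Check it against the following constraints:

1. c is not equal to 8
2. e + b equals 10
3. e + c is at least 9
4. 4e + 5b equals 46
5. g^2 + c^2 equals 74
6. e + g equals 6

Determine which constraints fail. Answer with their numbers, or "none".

1. c = 7, and 7 ≠ 8  holds
2. e + b = 1 + 9 = 10  holds
3. e + c = 1 + 7 = 8; 8 < 9, bound 9 not met  fails
4. 4e + 5b = 4(1) + 5(9) = 49, not 46  fails
5. g^2 + c^2 = 5^2 + 7^2 = 25 + 49 = 74  holds
6. e + g = 1 + 5 = 6  holds

Constraints 3 and 4 do not hold.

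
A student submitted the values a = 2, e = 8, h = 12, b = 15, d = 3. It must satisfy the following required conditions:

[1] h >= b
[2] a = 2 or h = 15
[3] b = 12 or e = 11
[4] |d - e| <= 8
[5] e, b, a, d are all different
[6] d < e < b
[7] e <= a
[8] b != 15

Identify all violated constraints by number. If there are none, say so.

[1] h = 12, b = 15; 12 < 15 (want ≥) — violated.
[2] a = 2 = 2 (first disjunct) — OK.
[3] b = 15 ≠ 12 and e = 8 ≠ 11; both disjuncts false — violated.
[4] |3 - 8| = 5; 5 ≤ 8 — OK.
[5] values 8, 15, 2, 3 are pairwise distinct — OK.
[6] values 3 < 8 < 15 — OK.
[7] e = 8, a = 2; 8 > 2 (want ≤) — violated.
[8] b = 15, but 15 is required to differ — violated.

No — constraints 1, 3, 7, and 8 are not satisfied.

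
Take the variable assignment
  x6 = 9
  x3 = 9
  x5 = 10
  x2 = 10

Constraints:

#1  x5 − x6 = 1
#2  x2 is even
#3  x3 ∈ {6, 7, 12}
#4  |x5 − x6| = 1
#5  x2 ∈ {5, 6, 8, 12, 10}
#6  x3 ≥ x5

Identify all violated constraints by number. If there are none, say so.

The assignment fails constraints 3 and 6.

#1 x5 − x6 = 10 − 9 = 1  ✔
#2 x2 = 10 is even  ✔
#3 x3 = 9 is not in {6, 7, 12}  ✘
#4 |10 − 9| = 1  ✔
#5 x2 = 10 is in {5, 6, 8, 12, 10}  ✔
#6 x3 = 9, x5 = 10; 9 < 10 (want ≥)  ✘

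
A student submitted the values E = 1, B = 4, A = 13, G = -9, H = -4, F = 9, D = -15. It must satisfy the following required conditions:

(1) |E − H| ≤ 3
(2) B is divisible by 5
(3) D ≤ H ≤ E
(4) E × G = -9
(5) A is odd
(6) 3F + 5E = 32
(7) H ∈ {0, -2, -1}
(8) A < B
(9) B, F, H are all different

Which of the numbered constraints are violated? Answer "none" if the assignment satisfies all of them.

(1) |1 − (-4)| = 5; 5 > 3, exceeds bound 3 — does not hold.
(2) 4 = 5×0 + 4, so 5 does not divide 4 — does not hold.
(3) values -15 ≤ -4 ≤ 1 — holds.
(4) E × G = 1 × (-9) = -9 — holds.
(5) A = 13 is odd — holds.
(6) 3F + 5E = 3(9) + 5(1) = 32 — holds.
(7) H = -4 is not in {0, -2, -1} — does not hold.
(8) A = 13, B = 4; 13 ≥ 4 (want <) — does not hold.
(9) values 4, 9, -4 are pairwise distinct — holds.

The assignment fails constraints 1, 2, 7, and 8.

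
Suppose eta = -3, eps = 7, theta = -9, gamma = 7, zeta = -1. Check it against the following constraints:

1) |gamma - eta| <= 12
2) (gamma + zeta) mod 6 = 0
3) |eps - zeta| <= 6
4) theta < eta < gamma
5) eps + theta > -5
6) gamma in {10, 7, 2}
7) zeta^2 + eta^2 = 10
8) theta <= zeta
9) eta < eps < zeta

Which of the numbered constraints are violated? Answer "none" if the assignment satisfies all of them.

Violated: 3, 9.

1) |7 - (-3)| = 10; 10 ≤ 12  true
2) gamma + zeta = 6; 6 mod 6 = 0  true
3) |7 - (-1)| = 8; 8 > 6, exceeds bound 6  false
4) values -9 < -3 < 7  true
5) eps + theta = 7 + (-9) = -2; -2 > -5  true
6) gamma = 7 is in {10, 7, 2}  true
7) zeta^2 + eta^2 = (-1)^2 + (-3)^2 = 1 + 9 = 10  true
8) theta = -9, zeta = -1; -9 ≤ -1  true
9) values -3, 7, -1; eps = 7 is not < zeta = -1  false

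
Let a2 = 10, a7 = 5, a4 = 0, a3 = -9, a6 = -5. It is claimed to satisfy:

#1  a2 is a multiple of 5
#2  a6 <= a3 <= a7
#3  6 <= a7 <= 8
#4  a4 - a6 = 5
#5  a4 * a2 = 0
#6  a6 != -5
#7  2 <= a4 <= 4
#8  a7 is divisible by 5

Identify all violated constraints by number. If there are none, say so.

The assignment fails constraints 2, 3, 6, 7.

#1 10 / 5 = 2, so 5 divides 10  true
#2 values -5, -9, 5; a6 = -5 is not <= a3 = -9  false
#3 a7 = 5 is outside [6, 8]  false
#4 a4 - a6 = 0 - (-5) = 5  true
#5 a4 * a2 = 0 * 10 = 0  true
#6 a6 = -5, but -5 is required to differ  false
#7 a4 = 0 is outside [2, 4]  false
#8 5 / 5 = 1, so 5 divides 5  true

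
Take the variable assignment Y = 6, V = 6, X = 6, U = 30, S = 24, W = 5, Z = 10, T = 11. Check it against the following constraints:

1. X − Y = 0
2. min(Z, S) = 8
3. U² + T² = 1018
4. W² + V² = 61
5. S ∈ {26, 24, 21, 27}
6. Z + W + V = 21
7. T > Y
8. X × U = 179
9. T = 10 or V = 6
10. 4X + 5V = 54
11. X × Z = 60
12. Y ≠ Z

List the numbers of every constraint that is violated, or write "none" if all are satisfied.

1. X − Y = 6 − 6 = 0 — satisfied.
2. min(10, 24) = 10, not 8 — violated.
3. U² + T² = 30² + 11² = 900 + 121 = 1021, not 1018 — violated.
4. W² + V² = 5² + 6² = 25 + 36 = 61 — satisfied.
5. S = 24 is in {26, 24, 21, 27} — satisfied.
6. Z + W + V = 10 + 5 + 6 = 21 — satisfied.
7. T = 11, Y = 6; 11 > 6 — satisfied.
8. X × U = 6 × 30 = 180, not 179 — violated.
9. T = 11 ≠ 10, but V = 6 = 6 (second disjunct) — satisfied.
10. 4X + 5V = 4(6) + 5(6) = 54 — satisfied.
11. X × Z = 6 × 10 = 60 — satisfied.
12. Y = 6, Z = 10; distinct — satisfied.

Constraints 2, 3, 8 do not hold.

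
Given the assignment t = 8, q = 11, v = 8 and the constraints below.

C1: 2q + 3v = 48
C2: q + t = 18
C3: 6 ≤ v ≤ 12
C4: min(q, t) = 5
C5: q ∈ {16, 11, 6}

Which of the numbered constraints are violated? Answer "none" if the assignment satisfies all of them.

Constraints 1, 2, 4 do not hold.

C1: 2q + 3v = 2(11) + 3(8) = 46, not 48 — fails.
C2: q + t = 11 + 8 = 19, not 18 — fails.
C3: v = 8 lies in [6, 12] — holds.
C4: min(11, 8) = 8, not 5 — fails.
C5: q = 11 is in {16, 11, 6} — holds.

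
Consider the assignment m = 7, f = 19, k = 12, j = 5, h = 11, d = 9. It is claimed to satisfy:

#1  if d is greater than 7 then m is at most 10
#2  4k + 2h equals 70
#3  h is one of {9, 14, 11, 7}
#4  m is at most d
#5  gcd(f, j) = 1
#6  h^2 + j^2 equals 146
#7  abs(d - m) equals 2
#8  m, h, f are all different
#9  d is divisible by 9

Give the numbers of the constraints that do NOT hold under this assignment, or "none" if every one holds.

#1 d = 9 > 7, so we need m ≤ 10; m = 7 ≤ 10 — OK.
#2 4k + 2h = 4(12) + 2(11) = 70 — OK.
#3 h = 11 is in {9, 14, 11, 7} — OK.
#4 m = 7, d = 9; 7 ≤ 9 — OK.
#5 gcd(19, 5) = 1 — OK.
#6 h^2 + j^2 = 11^2 + 5^2 = 121 + 25 = 146 — OK.
#7 abs(9 - 7) = 2 — OK.
#8 values 7, 11, 19 are pairwise distinct — OK.
#9 9 / 9 = 1, so 9 divides 9 — OK.

All constraints are satisfied.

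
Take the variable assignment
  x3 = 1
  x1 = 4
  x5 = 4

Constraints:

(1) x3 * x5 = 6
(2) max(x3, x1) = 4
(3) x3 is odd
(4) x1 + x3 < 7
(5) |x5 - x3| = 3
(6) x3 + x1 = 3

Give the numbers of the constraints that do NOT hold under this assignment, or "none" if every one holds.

The assignment fails constraints 1 and 6.

(1) x3 * x5 = 1 * 4 = 4, not 6  fails
(2) max(1, 4) = 4  holds
(3) x3 = 1 is odd  holds
(4) x1 + x3 = 4 + 1 = 5; 5 < 7  holds
(5) |4 - 1| = 3  holds
(6) x3 + x1 = 1 + 4 = 5, not 3  fails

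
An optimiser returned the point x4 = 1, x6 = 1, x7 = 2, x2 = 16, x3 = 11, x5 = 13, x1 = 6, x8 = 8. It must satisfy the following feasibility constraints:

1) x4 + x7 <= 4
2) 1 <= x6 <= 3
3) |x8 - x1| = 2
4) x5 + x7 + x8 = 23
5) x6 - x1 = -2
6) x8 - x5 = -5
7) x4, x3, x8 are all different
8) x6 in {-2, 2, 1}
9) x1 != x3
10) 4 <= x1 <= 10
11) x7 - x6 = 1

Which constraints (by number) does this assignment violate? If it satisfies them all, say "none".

Constraint 5 does not hold.

1) x4 + x7 = 1 + 2 = 3; 3 ≤ 4 — holds.
2) x6 = 1 lies in [1, 3] — holds.
3) |8 - 6| = 2 — holds.
4) x5 + x7 + x8 = 13 + 2 + 8 = 23 — holds.
5) x6 - x1 = 1 - 6 = -5, not -2 — does not hold.
6) x8 - x5 = 8 - 13 = -5 — holds.
7) values 1, 11, 8 are pairwise distinct — holds.
8) x6 = 1 is in {-2, 2, 1} — holds.
9) x1 = 6, x3 = 11; distinct — holds.
10) x1 = 6 lies in [4, 10] — holds.
11) x7 - x6 = 2 - 1 = 1 — holds.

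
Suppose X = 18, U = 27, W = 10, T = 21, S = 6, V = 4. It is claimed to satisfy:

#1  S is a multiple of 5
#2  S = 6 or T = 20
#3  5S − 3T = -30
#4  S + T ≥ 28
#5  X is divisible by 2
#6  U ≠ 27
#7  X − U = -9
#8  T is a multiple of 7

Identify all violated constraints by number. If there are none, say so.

Constraints 1, 3, 4, and 6 do not hold.

#1 6 = 5×1 + 1, so 5 does not divide 6  no
#2 S = 6 = 6 (first disjunct)  yes
#3 5S − 3T = 5(6) − 3(21) = -33, not -30  no
#4 S + T = 6 + 21 = 27; 27 < 28, bound 28 not met  no
#5 18 / 2 = 9, so 2 divides 18  yes
#6 U = 27, but 27 is required to differ  no
#7 X − U = 18 − 27 = -9  yes
#8 21 / 7 = 3, so 7 divides 21  yes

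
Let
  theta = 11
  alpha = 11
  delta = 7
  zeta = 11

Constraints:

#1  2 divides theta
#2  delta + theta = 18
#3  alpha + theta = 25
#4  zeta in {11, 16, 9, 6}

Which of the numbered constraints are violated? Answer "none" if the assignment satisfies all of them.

#1 11 = 2*5 + 1, so 2 does not divide 11 — violated.
#2 delta + theta = 7 + 11 = 18 — OK.
#3 alpha + theta = 11 + 11 = 22, not 25 — violated.
#4 zeta = 11 is in {11, 16, 9, 6} — OK.

Constraints 1 and 3 do not hold.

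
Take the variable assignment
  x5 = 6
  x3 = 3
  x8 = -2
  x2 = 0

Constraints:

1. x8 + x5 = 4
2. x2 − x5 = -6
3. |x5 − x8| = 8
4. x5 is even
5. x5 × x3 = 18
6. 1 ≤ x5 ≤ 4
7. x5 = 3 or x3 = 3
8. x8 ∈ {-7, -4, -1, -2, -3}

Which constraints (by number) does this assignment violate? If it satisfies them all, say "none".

1. x8 + x5 = -2 + 6 = 4 — satisfied.
2. x2 − x5 = 0 − 6 = -6 — satisfied.
3. |6 − (-2)| = 8 — satisfied.
4. x5 = 6 is even — satisfied.
5. x5 × x3 = 6 × 3 = 18 — satisfied.
6. x5 = 6 is outside [1, 4] — violated.
7. x5 = 6 ≠ 3, but x3 = 3 = 3 (second disjunct) — satisfied.
8. x8 = -2 is in {-7, -4, -1, -2, -3} — satisfied.

Constraint 6 does not hold.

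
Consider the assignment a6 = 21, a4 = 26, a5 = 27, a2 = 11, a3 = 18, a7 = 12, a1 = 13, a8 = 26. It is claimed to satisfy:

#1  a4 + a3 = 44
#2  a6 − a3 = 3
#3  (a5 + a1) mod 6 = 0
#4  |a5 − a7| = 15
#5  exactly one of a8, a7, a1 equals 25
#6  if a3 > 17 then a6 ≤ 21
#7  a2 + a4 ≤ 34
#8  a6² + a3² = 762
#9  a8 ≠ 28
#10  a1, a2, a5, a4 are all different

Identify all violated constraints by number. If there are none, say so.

#1 a4 + a3 = 26 + 18 = 44 — OK.
#2 a6 − a3 = 21 − 18 = 3 — OK.
#3 a5 + a1 = 40; 40 mod 6 = 4, not 0 — violated.
#4 |27 − 12| = 15 — OK.
#5 a8=26, a7=12, a1=13; 0 of them equal 25, not exactly one — violated.
#6 a3 = 18 > 17, so we need a6 ≤ 21; a6 = 21 ≤ 21 — OK.
#7 a2 + a4 = 11 + 26 = 37; 37 > 34, bound 34 not met — violated.
#8 a6² + a3² = 21² + 18² = 441 + 324 = 765, not 762 — violated.
#9 a8 = 26, and 26 ≠ 28 — OK.
#10 values 13, 11, 27, 26 are pairwise distinct — OK.

Violated: 3, 5, 7, and 8.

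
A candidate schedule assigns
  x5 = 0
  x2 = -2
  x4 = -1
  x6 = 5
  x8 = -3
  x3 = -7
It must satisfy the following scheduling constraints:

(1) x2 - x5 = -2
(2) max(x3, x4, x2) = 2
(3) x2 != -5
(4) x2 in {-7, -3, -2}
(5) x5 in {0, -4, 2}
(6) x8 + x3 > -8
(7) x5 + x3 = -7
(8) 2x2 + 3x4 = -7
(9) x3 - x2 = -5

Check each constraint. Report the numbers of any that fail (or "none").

Violated: 2 and 6.

(1) x2 - x5 = -2 - 0 = -2 — holds.
(2) max(-7, -1, -2) = -1, not 2 — fails.
(3) x2 = -2, and -2 ≠ -5 — holds.
(4) x2 = -2 is in {-7, -3, -2} — holds.
(5) x5 = 0 is in {0, -4, 2} — holds.
(6) x8 + x3 = -3 + (-7) = -10; -10 ≤ -8, bound -8 not met — fails.
(7) x5 + x3 = 0 + (-7) = -7 — holds.
(8) 2x2 + 3x4 = 2(-2) + 3(-1) = -7 — holds.
(9) x3 - x2 = -7 - (-2) = -5 — holds.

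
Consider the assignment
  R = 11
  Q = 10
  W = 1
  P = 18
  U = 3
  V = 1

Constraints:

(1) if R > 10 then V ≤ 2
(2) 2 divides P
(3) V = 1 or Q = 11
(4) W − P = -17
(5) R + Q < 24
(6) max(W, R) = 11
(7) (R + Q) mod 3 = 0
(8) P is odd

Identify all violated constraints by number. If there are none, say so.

(1) R = 11 > 10, so we need V ≤ 2; V = 1 ≤ 2 — holds.
(2) 18 / 2 = 9, so 2 divides 18 — holds.
(3) V = 1 = 1 (first disjunct) — holds.
(4) W − P = 1 − 18 = -17 — holds.
(5) R + Q = 11 + 10 = 21; 21 < 24 — holds.
(6) max(1, 11) = 11 — holds.
(7) R + Q = 21; 21 mod 3 = 0 — holds.
(8) P = 18 is even — does not hold.

The assignment fails constraint 8.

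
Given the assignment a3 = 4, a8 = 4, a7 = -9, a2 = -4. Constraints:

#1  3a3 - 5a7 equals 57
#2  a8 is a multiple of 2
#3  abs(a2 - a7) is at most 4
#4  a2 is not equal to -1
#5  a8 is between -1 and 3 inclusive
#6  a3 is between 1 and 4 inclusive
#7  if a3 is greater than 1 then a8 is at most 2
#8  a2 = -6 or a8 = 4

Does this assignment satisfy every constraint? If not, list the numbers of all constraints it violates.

#1 3a3 - 5a7 = 3(4) - 5(-9) = 57 — OK.
#2 4 / 2 = 2, so 2 divides 4 — OK.
#3 abs(-4 - (-9)) = 5; 5 > 4, exceeds bound 4 — violated.
#4 a2 = -4, and -4 ≠ -1 — OK.
#5 a8 = 4 is outside [-1, 3] — violated.
#6 a3 = 4 lies in [1, 4] — OK.
#7 a3 = 4 > 1, so we need a8 ≤ 2; but a8 = 4 > 2 — violated.
#8 a2 = -4 ≠ -6, but a8 = 4 = 4 (second disjunct) — OK.

The assignment fails constraints 3, 5, and 7.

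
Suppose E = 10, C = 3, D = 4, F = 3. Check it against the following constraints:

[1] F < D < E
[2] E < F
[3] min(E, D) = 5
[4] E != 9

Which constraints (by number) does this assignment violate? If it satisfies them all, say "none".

[1] values 3 < 4 < 10 — holds.
[2] E = 10, F = 3; 10 ≥ 3 (want <) — does not hold.
[3] min(10, 4) = 4, not 5 — does not hold.
[4] E = 10, and 10 ≠ 9 — holds.

Violated: 2, 3.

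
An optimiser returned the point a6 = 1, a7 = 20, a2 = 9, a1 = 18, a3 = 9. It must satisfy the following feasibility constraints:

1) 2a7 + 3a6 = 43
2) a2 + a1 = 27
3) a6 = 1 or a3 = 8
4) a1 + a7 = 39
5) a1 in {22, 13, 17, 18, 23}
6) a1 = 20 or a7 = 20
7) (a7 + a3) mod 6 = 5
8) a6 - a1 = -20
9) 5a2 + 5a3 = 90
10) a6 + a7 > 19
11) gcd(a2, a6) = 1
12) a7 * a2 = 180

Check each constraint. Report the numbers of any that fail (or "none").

1) 2a7 + 3a6 = 2(20) + 3(1) = 43  yes
2) a2 + a1 = 9 + 18 = 27  yes
3) a6 = 1 = 1 (first disjunct)  yes
4) a1 + a7 = 18 + 20 = 38, not 39  no
5) a1 = 18 is in {22, 13, 17, 18, 23}  yes
6) a1 = 18 ≠ 20, but a7 = 20 = 20 (second disjunct)  yes
7) a7 + a3 = 29; 29 mod 6 = 5  yes
8) a6 - a1 = 1 - 18 = -17, not -20  no
9) 5a2 + 5a3 = 5(9) + 5(9) = 90  yes
10) a6 + a7 = 1 + 20 = 21; 21 > 19  yes
11) gcd(9, 1) = 1  yes
12) a7 * a2 = 20 * 9 = 180  yes

No — constraints 4 and 8 are not satisfied.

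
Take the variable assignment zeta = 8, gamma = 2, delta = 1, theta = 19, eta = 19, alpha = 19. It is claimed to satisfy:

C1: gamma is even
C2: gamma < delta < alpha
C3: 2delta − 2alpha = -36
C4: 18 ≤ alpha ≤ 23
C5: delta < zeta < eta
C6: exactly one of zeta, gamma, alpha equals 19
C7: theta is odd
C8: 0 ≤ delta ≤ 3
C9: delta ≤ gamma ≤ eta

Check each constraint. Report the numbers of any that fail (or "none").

No — constraint 2 is not satisfied.

C1: gamma = 2 is even — holds.
C2: values 2, 1, 19; gamma = 2 is not < delta = 1 — fails.
C3: 2delta − 2alpha = 2(1) − 2(19) = -36 — holds.
C4: alpha = 19 lies in [18, 23] — holds.
C5: values 1 < 8 < 19 — holds.
C6: zeta=8, gamma=2, alpha=19; 1 of them equals 19 — holds.
C7: theta = 19 is odd — holds.
C8: delta = 1 lies in [0, 3] — holds.
C9: values 1 ≤ 2 ≤ 19 — holds.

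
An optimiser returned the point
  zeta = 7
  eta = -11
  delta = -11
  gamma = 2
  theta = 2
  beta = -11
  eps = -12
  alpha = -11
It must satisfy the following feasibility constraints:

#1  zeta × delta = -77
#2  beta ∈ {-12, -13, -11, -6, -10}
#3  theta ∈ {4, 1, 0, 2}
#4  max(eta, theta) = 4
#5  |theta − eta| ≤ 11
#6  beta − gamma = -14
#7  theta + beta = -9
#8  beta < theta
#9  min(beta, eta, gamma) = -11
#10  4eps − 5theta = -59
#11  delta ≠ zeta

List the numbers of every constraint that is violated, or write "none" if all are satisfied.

The assignment fails constraints 4, 5, 6, and 10.

#1 zeta × delta = 7 × (-11) = -77  true
#2 beta = -11 is in {-12, -13, -11, -6, -10}  true
#3 theta = 2 is in {4, 1, 0, 2}  true
#4 max(-11, 2) = 2, not 4  false
#5 |2 − (-11)| = 13; 13 > 11, exceeds bound 11  false
#6 beta − gamma = -11 − 2 = -13, not -14  false
#7 theta + beta = 2 + (-11) = -9  true
#8 beta = -11, theta = 2; -11 < 2  true
#9 min(-11, -11, 2) = -11  true
#10 4eps − 5theta = 4(-12) − 5(2) = -58, not -59  false
#11 delta = -11, zeta = 7; distinct  true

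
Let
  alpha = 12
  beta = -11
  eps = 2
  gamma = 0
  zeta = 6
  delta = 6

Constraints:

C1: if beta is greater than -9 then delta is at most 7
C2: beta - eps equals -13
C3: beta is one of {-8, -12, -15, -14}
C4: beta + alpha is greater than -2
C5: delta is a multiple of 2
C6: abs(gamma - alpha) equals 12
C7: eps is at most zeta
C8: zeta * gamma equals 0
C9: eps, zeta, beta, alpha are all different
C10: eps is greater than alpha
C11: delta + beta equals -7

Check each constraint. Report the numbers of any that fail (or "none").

Constraints 3, 10, and 11 are violated.

C1: beta = -11, not > -9; antecedent false, conditional vacuously true  yes
C2: beta - eps = -11 - 2 = -13  yes
C3: beta = -11 is not in {-8, -12, -15, -14}  no
C4: beta + alpha = -11 + 12 = 1; 1 > -2  yes
C5: 6 / 2 = 3, so 2 divides 6  yes
C6: abs(0 - 12) = 12  yes
C7: eps = 2, zeta = 6; 2 ≤ 6  yes
C8: zeta * gamma = 6 * 0 = 0  yes
C9: values 2, 6, -11, 12 are pairwise distinct  yes
C10: eps = 2, alpha = 12; 2 ≤ 12 (want >)  no
C11: delta + beta = 6 + (-11) = -5, not -7  no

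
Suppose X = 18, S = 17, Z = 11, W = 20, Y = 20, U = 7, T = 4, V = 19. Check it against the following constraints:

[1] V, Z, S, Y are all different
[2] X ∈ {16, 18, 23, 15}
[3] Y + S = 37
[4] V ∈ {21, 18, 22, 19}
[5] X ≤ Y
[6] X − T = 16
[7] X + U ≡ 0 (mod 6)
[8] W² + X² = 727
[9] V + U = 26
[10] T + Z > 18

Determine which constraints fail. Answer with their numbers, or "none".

Constraints 6, 7, 8, and 10 are violated.

[1] values 19, 11, 17, 20 are pairwise distinct  OK
[2] X = 18 is in {16, 18, 23, 15}  OK
[3] Y + S = 20 + 17 = 37  OK
[4] V = 19 is in {21, 18, 22, 19}  OK
[5] X = 18, Y = 20; 18 ≤ 20  OK
[6] X − T = 18 − 4 = 14, not 16  FAIL
[7] X + U = 25; 25 mod 6 = 1, not 0  FAIL
[8] W² + X² = 20² + 18² = 400 + 324 = 724, not 727  FAIL
[9] V + U = 19 + 7 = 26  OK
[10] T + Z = 4 + 11 = 15; 15 ≤ 18, bound 18 not met  FAIL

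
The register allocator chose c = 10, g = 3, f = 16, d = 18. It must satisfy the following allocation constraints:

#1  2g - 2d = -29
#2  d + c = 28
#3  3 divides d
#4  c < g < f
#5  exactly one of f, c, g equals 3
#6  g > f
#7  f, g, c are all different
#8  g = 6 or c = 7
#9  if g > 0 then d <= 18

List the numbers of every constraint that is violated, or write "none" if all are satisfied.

#1 2g - 2d = 2(3) - 2(18) = -30, not -29  FAIL
#2 d + c = 18 + 10 = 28  OK
#3 18 / 3 = 6, so 3 divides 18  OK
#4 values 10, 3, 16; c = 10 is not < g = 3  FAIL
#5 f=16, c=10, g=3; 1 of them equals 3  OK
#6 g = 3, f = 16; 3 ≤ 16 (want >)  FAIL
#7 values 16, 3, 10 are pairwise distinct  OK
#8 g = 3 ≠ 6 and c = 10 ≠ 7; both disjuncts false  FAIL
#9 g = 3 > 0, so we need d ≤ 18; d = 18 ≤ 18  OK

Constraints 1, 4, 6, 8 are violated.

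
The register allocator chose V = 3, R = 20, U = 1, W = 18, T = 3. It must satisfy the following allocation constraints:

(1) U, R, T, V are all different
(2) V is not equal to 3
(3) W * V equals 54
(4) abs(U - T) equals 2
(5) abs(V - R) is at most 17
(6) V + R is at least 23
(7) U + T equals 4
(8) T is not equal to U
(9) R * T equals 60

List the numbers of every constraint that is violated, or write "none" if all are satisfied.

Violated: 1, 2.

(1) T = V = 3, not all different  FAIL
(2) V = 3, but 3 is required to differ  FAIL
(3) W * V = 18 * 3 = 54  OK
(4) abs(1 - 3) = 2  OK
(5) abs(3 - 20) = 17; 17 ≤ 17  OK
(6) V + R = 3 + 20 = 23; 23 ≥ 23  OK
(7) U + T = 1 + 3 = 4  OK
(8) T = 3, U = 1; distinct  OK
(9) R * T = 20 * 3 = 60  OK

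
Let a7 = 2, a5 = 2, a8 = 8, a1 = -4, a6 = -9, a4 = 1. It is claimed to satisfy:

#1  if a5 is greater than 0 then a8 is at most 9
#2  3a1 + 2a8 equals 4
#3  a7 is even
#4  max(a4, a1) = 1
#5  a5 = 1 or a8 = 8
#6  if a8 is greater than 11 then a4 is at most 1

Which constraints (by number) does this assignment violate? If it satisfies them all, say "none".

The assignment satisfies every constraint.

#1 a5 = 2 > 0, so we need a8 ≤ 9; a8 = 8 ≤ 9  true
#2 3a1 + 2a8 = 3(-4) + 2(8) = 4  true
#3 a7 = 2 is even  true
#4 max(1, -4) = 1  true
#5 a5 = 2 ≠ 1, but a8 = 8 = 8 (second disjunct)  true
#6 a8 = 8, not > 11; antecedent false, conditional vacuously true  true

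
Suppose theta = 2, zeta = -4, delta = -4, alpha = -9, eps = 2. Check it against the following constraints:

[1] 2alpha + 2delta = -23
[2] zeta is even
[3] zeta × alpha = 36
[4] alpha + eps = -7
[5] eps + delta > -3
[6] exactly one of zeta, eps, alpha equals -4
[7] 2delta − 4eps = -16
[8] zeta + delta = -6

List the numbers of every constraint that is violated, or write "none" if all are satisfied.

[1] 2alpha + 2delta = 2(-9) + 2(-4) = -26, not -23  ✘
[2] zeta = -4 is even  ✔
[3] zeta × alpha = -4 × (-9) = 36  ✔
[4] alpha + eps = -9 + 2 = -7  ✔
[5] eps + delta = 2 + (-4) = -2; -2 > -3  ✔
[6] zeta=-4, eps=2, alpha=-9; 1 of them equals -4  ✔
[7] 2delta − 4eps = 2(-4) − 4(2) = -16  ✔
[8] zeta + delta = -4 + (-4) = -8, not -6  ✘

No — constraints 1 and 8 are not satisfied.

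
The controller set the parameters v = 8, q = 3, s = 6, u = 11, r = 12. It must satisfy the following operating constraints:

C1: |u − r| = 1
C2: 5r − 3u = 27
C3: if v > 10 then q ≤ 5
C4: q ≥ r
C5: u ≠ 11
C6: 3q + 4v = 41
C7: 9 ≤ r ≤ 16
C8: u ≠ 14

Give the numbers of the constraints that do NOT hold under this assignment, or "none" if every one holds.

The assignment fails constraints 4 and 5.

C1: |11 − 12| = 1 — holds.
C2: 5r − 3u = 5(12) − 3(11) = 27 — holds.
C3: v = 8, not > 10; antecedent false, conditional vacuously true — holds.
C4: q = 3, r = 12; 3 < 12 (want ≥) — fails.
C5: u = 11, but 11 is required to differ — fails.
C6: 3q + 4v = 3(3) + 4(8) = 41 — holds.
C7: r = 12 lies in [9, 16] — holds.
C8: u = 11, and 11 ≠ 14 — holds.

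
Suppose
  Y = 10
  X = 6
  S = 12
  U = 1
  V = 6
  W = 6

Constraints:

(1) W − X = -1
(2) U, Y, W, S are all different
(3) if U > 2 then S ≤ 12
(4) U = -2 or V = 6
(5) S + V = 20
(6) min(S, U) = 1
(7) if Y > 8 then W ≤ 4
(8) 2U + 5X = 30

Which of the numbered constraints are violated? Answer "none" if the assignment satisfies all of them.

Constraints 1, 5, 7, 8 do not hold.

(1) W − X = 6 − 6 = 0, not -1 — fails.
(2) values 1, 10, 6, 12 are pairwise distinct — holds.
(3) U = 1, not > 2; antecedent false, conditional vacuously true — holds.
(4) U = 1 ≠ -2, but V = 6 = 6 (second disjunct) — holds.
(5) S + V = 12 + 6 = 18, not 20 — fails.
(6) min(12, 1) = 1 — holds.
(7) Y = 10 > 8, so we need W ≤ 4; but W = 6 > 4 — fails.
(8) 2U + 5X = 2(1) + 5(6) = 32, not 30 — fails.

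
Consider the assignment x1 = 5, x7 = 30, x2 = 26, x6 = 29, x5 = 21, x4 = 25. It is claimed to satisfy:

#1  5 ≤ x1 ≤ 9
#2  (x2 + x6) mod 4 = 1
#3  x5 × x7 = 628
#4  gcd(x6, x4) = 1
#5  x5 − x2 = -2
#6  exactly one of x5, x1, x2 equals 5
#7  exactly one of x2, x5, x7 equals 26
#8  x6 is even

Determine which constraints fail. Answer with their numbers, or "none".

No — constraints 2, 3, 5, and 8 are not satisfied.

#1 x1 = 5 lies in [5, 9] — satisfied.
#2 x2 + x6 = 55; 55 mod 4 = 3, not 1 — violated.
#3 x5 × x7 = 21 × 30 = 630, not 628 — violated.
#4 gcd(29, 25) = 1 — satisfied.
#5 x5 − x2 = 21 − 26 = -5, not -2 — violated.
#6 x5=21, x1=5, x2=26; 1 of them equals 5 — satisfied.
#7 x2=26, x5=21, x7=30; 1 of them equals 26 — satisfied.
#8 x6 = 29 is odd — violated.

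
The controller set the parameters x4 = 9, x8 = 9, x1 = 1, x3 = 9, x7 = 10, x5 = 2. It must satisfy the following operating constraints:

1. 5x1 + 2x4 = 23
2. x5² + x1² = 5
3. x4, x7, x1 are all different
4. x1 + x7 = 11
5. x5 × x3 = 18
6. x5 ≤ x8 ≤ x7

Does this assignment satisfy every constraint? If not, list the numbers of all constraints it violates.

1. 5x1 + 2x4 = 5(1) + 2(9) = 23  yes
2. x5² + x1² = 2² + 1² = 4 + 1 = 5  yes
3. values 9, 10, 1 are pairwise distinct  yes
4. x1 + x7 = 1 + 10 = 11  yes
5. x5 × x3 = 2 × 9 = 18  yes
6. values 2 ≤ 9 ≤ 10  yes

No violations.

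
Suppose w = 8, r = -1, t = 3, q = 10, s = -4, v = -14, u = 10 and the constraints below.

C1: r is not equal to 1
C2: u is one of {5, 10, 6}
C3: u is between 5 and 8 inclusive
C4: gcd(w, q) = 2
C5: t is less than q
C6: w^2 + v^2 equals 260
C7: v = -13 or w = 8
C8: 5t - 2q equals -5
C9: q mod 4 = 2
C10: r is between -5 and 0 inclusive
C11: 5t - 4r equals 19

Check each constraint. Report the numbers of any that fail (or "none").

C1: r = -1, and -1 ≠ 1 — holds.
C2: u = 10 is in {5, 10, 6} — holds.
C3: u = 10 is outside [5, 8] — fails.
C4: gcd(8, 10) = 2 — holds.
C5: t = 3, q = 10; 3 < 10 — holds.
C6: w^2 + v^2 = 8^2 + (-14)^2 = 64 + 196 = 260 — holds.
C7: v = -14 ≠ -13, but w = 8 = 8 (second disjunct) — holds.
C8: 5t - 2q = 5(3) - 2(10) = -5 — holds.
C9: 10 mod 4 = 2 — holds.
C10: r = -1 lies in [-5, 0] — holds.
C11: 5t - 4r = 5(3) - 4(-1) = 19 — holds.

The assignment fails constraint 3.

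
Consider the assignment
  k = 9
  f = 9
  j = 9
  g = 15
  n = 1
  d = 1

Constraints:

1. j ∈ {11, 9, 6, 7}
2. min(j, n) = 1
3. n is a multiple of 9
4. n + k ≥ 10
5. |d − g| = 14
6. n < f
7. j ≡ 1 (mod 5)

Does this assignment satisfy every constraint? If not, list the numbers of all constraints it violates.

The assignment fails constraints 3 and 7.

1. j = 9 is in {11, 9, 6, 7}  yes
2. min(9, 1) = 1  yes
3. 1 = 9×0 + 1, so 9 does not divide 1  no
4. n + k = 1 + 9 = 10; 10 ≥ 10  yes
5. |1 − 15| = 14  yes
6. n = 1, f = 9; 1 < 9  yes
7. 9 mod 5 = 4, not 1  no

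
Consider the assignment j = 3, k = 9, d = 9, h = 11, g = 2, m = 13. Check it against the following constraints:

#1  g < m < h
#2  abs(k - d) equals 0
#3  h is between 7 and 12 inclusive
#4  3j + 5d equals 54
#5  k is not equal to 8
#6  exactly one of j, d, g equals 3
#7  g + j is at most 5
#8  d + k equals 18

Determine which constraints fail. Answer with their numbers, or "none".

Constraint 1 does not hold.

#1 values 2, 13, 11; m = 13 is not < h = 11 — violated.
#2 abs(9 - 9) = 0 — OK.
#3 h = 11 lies in [7, 12] — OK.
#4 3j + 5d = 3(3) + 5(9) = 54 — OK.
#5 k = 9, and 9 ≠ 8 — OK.
#6 j=3, d=9, g=2; 1 of them equals 3 — OK.
#7 g + j = 2 + 3 = 5; 5 ≤ 5 — OK.
#8 d + k = 9 + 9 = 18 — OK.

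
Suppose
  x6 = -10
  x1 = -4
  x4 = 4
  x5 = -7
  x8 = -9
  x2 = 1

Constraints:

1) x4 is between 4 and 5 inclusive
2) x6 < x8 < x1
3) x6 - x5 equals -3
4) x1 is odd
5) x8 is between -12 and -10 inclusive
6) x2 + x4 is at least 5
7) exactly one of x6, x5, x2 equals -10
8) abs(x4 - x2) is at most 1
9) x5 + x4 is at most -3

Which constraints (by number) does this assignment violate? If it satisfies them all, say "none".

1) x4 = 4 lies in [4, 5] — OK.
2) values -10 < -9 < -4 — OK.
3) x6 - x5 = -10 - (-7) = -3 — OK.
4) x1 = -4 is even — violated.
5) x8 = -9 is outside [-12, -10] — violated.
6) x2 + x4 = 1 + 4 = 5; 5 ≥ 5 — OK.
7) x6=-10, x5=-7, x2=1; 1 of them equals -10 — OK.
8) abs(4 - 1) = 3; 3 > 1, exceeds bound 1 — violated.
9) x5 + x4 = -7 + 4 = -3; -3 ≤ -3 — OK.

Violated: 4, 5, 8.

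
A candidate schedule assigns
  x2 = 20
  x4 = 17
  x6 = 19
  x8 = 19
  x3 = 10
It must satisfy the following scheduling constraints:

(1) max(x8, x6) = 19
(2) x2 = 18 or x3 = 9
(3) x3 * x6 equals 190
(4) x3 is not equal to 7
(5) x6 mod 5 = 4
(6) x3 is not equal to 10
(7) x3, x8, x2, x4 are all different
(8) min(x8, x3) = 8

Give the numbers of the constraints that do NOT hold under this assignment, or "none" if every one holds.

Constraints 2, 6, 8 are violated.

(1) max(19, 19) = 19 — holds.
(2) x2 = 20 ≠ 18 and x3 = 10 ≠ 9; both disjuncts false — fails.
(3) x3 * x6 = 10 * 19 = 190 — holds.
(4) x3 = 10, and 10 ≠ 7 — holds.
(5) 19 mod 5 = 4 — holds.
(6) x3 = 10, but 10 is required to differ — fails.
(7) values 10, 19, 20, 17 are pairwise distinct — holds.
(8) min(19, 10) = 10, not 8 — fails.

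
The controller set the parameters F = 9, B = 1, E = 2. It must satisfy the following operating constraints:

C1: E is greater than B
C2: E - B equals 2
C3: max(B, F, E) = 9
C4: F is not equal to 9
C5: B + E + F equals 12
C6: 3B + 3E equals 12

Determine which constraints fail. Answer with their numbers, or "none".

Constraints 2, 4, 6 do not hold.

C1: E = 2, B = 1; 2 > 1  OK
C2: E - B = 2 - 1 = 1, not 2  FAIL
C3: max(1, 9, 2) = 9  OK
C4: F = 9, but 9 is required to differ  FAIL
C5: B + E + F = 1 + 2 + 9 = 12  OK
C6: 3B + 3E = 3(1) + 3(2) = 9, not 12  FAIL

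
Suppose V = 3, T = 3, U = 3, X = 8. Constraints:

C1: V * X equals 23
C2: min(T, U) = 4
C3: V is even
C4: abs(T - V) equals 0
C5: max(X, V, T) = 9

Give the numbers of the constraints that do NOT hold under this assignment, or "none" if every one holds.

C1: V * X = 3 * 8 = 24, not 23 — fails.
C2: min(3, 3) = 3, not 4 — fails.
C3: V = 3 is odd — fails.
C4: abs(3 - 3) = 0 — holds.
C5: max(8, 3, 3) = 8, not 9 — fails.

The assignment fails constraints 1, 2, 3, 5.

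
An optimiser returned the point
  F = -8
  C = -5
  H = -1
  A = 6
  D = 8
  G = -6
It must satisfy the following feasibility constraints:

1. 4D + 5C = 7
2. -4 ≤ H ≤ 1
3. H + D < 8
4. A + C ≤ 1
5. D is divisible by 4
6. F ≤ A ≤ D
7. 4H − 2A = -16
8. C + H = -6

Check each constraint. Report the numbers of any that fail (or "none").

1. 4D + 5C = 4(8) + 5(-5) = 7 — OK.
2. H = -1 lies in [-4, 1] — OK.
3. H + D = -1 + 8 = 7; 7 < 8 — OK.
4. A + C = 6 + (-5) = 1; 1 ≤ 1 — OK.
5. 8 / 4 = 2, so 4 divides 8 — OK.
6. values -8 ≤ 6 ≤ 8 — OK.
7. 4H − 2A = 4(-1) − 2(6) = -16 — OK.
8. C + H = -5 + (-1) = -6 — OK.

The assignment satisfies every constraint.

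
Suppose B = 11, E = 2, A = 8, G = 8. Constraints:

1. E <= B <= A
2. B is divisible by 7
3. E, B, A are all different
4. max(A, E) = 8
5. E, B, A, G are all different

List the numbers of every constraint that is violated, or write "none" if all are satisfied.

Constraints 1, 2, and 5 do not hold.

1. values 2, 11, 8; B = 11 is not <= A = 8 — does not hold.
2. 11 = 7*1 + 4, so 7 does not divide 11 — does not hold.
3. values 2, 11, 8 are pairwise distinct — holds.
4. max(8, 2) = 8 — holds.
5. A = G = 8, not all different — does not hold.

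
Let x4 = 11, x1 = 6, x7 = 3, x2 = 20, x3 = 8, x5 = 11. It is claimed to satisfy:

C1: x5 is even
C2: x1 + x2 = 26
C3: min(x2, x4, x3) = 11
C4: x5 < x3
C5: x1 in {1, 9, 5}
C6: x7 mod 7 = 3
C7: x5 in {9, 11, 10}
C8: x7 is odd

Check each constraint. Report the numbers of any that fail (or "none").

Violated: 1, 3, 4, and 5.

C1: x5 = 11 is odd  ✗
C2: x1 + x2 = 6 + 20 = 26  ✓
C3: min(20, 11, 8) = 8, not 11  ✗
C4: x5 = 11, x3 = 8; 11 ≥ 8 (want <)  ✗
C5: x1 = 6 is not in {1, 9, 5}  ✗
C6: 3 mod 7 = 3  ✓
C7: x5 = 11 is in {9, 11, 10}  ✓
C8: x7 = 3 is odd  ✓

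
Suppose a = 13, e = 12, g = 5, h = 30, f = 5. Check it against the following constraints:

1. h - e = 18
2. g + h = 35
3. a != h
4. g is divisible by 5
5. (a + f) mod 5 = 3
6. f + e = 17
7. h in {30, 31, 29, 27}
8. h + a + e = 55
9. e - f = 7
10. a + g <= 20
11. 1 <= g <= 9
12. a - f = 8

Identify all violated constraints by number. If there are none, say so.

Yes — all constraints hold.

1. h - e = 30 - 12 = 18  yes
2. g + h = 5 + 30 = 35  yes
3. a = 13, h = 30; distinct  yes
4. 5 / 5 = 1, so 5 divides 5  yes
5. a + f = 18; 18 mod 5 = 3  yes
6. f + e = 5 + 12 = 17  yes
7. h = 30 is in {30, 31, 29, 27}  yes
8. h + a + e = 30 + 13 + 12 = 55  yes
9. e - f = 12 - 5 = 7  yes
10. a + g = 13 + 5 = 18; 18 ≤ 20  yes
11. g = 5 lies in [1, 9]  yes
12. a - f = 13 - 5 = 8  yes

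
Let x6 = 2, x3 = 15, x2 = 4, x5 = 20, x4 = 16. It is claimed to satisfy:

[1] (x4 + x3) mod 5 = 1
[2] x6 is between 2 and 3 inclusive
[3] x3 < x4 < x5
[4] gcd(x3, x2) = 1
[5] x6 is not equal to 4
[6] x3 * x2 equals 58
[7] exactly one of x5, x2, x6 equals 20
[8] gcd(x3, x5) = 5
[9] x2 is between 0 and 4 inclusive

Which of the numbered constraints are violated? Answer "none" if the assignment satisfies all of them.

[1] x4 + x3 = 31; 31 mod 5 = 1  ✔
[2] x6 = 2 lies in [2, 3]  ✔
[3] values 15 < 16 < 20  ✔
[4] gcd(15, 4) = 1  ✔
[5] x6 = 2, and 2 ≠ 4  ✔
[6] x3 * x2 = 15 * 4 = 60, not 58  ✘
[7] x5=20, x2=4, x6=2; 1 of them equals 20  ✔
[8] gcd(15, 20) = 5  ✔
[9] x2 = 4 lies in [0, 4]  ✔

No — constraint 6 is not satisfied.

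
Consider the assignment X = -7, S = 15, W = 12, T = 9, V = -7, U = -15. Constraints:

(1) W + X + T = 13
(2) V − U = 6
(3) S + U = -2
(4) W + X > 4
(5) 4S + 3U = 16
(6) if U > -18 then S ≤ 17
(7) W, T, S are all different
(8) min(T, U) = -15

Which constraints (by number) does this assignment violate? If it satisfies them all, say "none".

(1) W + X + T = 12 + (-7) + 9 = 14, not 13 — does not hold.
(2) V − U = -7 − (-15) = 8, not 6 — does not hold.
(3) S + U = 15 + (-15) = 0, not -2 — does not hold.
(4) W + X = 12 + (-7) = 5; 5 > 4 — holds.
(5) 4S + 3U = 4(15) + 3(-15) = 15, not 16 — does not hold.
(6) U = -15 > -18, so we need S ≤ 17; S = 15 ≤ 17 — holds.
(7) values 12, 9, 15 are pairwise distinct — holds.
(8) min(9, -15) = -15 — holds.

Constraints 1, 2, 3, and 5 are violated.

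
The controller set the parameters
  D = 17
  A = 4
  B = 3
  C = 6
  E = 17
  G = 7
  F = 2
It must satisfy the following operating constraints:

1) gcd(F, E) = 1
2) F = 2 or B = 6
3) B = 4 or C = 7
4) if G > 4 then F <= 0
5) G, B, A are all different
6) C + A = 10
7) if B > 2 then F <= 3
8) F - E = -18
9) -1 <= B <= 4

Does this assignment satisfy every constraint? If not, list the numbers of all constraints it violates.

1) gcd(2, 17) = 1 — OK.
2) F = 2 = 2 (first disjunct) — OK.
3) B = 3 ≠ 4 and C = 6 ≠ 7; both disjuncts false — violated.
4) G = 7 > 4, so we need F ≤ 0; but F = 2 > 0 — violated.
5) values 7, 3, 4 are pairwise distinct — OK.
6) C + A = 6 + 4 = 10 — OK.
7) B = 3 > 2, so we need F ≤ 3; F = 2 ≤ 3 — OK.
8) F - E = 2 - 17 = -15, not -18 — violated.
9) B = 3 lies in [-1, 4] — OK.

Constraints 3, 4, 8 do not hold.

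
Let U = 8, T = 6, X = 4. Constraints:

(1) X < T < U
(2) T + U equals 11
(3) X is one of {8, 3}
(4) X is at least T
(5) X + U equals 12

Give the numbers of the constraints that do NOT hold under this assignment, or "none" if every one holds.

(1) values 4 < 6 < 8 — OK.
(2) T + U = 6 + 8 = 14, not 11 — violated.
(3) X = 4 is not in {8, 3} — violated.
(4) X = 4, T = 6; 4 < 6 (want ≥) — violated.
(5) X + U = 4 + 8 = 12 — OK.

No — constraints 2, 3, 4 are not satisfied.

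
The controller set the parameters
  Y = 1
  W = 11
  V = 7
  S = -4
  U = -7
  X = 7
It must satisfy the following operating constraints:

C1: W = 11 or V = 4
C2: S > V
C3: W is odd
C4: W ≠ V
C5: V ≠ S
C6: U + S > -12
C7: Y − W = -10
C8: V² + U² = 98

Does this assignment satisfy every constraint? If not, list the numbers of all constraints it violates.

C1: W = 11 = 11 (first disjunct) — holds.
C2: S = -4, V = 7; -4 ≤ 7 (want >) — does not hold.
C3: W = 11 is odd — holds.
C4: W = 11, V = 7; distinct — holds.
C5: V = 7, S = -4; distinct — holds.
C6: U + S = -7 + (-4) = -11; -11 > -12 — holds.
C7: Y − W = 1 − 11 = -10 — holds.
C8: V² + U² = 7² + (-7)² = 49 + 49 = 98 — holds.

Violated: 2.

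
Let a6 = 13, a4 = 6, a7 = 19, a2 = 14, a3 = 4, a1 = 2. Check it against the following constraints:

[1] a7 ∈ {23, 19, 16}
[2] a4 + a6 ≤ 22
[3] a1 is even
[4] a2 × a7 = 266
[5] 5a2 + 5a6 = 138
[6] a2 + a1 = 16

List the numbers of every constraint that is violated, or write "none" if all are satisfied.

[1] a7 = 19 is in {23, 19, 16} — OK.
[2] a4 + a6 = 6 + 13 = 19; 19 ≤ 22 — OK.
[3] a1 = 2 is even — OK.
[4] a2 × a7 = 14 × 19 = 266 — OK.
[5] 5a2 + 5a6 = 5(14) + 5(13) = 135, not 138 — violated.
[6] a2 + a1 = 14 + 2 = 16 — OK.

Constraint 5 is violated.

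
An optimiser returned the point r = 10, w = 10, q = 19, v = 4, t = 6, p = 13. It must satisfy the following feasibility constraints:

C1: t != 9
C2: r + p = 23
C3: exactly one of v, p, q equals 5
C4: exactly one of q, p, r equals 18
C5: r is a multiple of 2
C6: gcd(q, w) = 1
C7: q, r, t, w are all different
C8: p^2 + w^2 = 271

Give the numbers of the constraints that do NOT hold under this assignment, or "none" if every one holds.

No — constraints 3, 4, 7, 8 are not satisfied.

C1: t = 6, and 6 ≠ 9 — satisfied.
C2: r + p = 10 + 13 = 23 — satisfied.
C3: v=4, p=13, q=19; 0 of them equal 5, not exactly one — violated.
C4: q=19, p=13, r=10; 0 of them equal 18, not exactly one — violated.
C5: 10 / 2 = 5, so 2 divides 10 — satisfied.
C6: gcd(19, 10) = 1 — satisfied.
C7: r = w = 10, not all different — violated.
C8: p^2 + w^2 = 13^2 + 10^2 = 169 + 100 = 269, not 271 — violated.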